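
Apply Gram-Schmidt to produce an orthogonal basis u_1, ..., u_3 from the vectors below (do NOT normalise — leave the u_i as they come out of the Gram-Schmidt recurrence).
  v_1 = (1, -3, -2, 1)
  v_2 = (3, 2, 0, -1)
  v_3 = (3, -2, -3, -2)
Orthogonal basis:
  u_1 = (1, -3, -2, 1)
  u_2 = (49/15, 6/5, -8/15, -11/15)
  u_3 = (-99/194, -36/97, -81/97, -441/194)

Apply the Gram-Schmidt recurrence
  u_1 = v_1
  u_i = v_i − Σ_{j<i} ((v_i · u_j) / (u_j · u_j)) · u_j.

Step by step this gives:
  u_1 = (1, -3, -2, 1)
  u_2 = (49/15, 6/5, -8/15, -11/15)
  u_3 = (-99/194, -36/97, -81/97, -441/194)

Orthogonality check:
  u_2 · u_1 = 0 (should be 0)
  u_3 · u_1 = 0 (should be 0)
  u_3 · u_2 = 0 (should be 0)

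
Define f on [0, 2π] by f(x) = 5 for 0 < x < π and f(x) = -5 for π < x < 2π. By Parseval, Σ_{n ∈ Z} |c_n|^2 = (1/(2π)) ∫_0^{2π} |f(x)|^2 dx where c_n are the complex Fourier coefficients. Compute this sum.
Σ |c_n|^2 = 25

Parseval equates the L^2 energy of f (normalised by 1/(2π)) with the ℓ^2 sum of its Fourier coefficients: (1/(2π)) ∫_0^{2π} |f|^2 = Σ |c_n|^2.
Compute the left side: (1/(2π)) [∫_0^π 5^2 dx + ∫_π^{2π} (-5)^2 dx] = (1/(2π)) · (25π + 25π) = (25 + 25)/2 = 25.
So Σ_{n ∈ Z} |c_n|^2 = 25.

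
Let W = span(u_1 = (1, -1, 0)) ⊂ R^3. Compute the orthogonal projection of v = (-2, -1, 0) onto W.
proj_W(v) = (-1/2, 1/2, 0)

Set up U = [u_1 | ... | u_1] ∈ R^(3×1). The projector onto W = col(U) is P = U (U^T U)^(-1) U^T.
Compute U^T U =
  [2],
and U^T v = (-1).
Solve U^T U · c = U^T v for the coefficients: c = (-1/2). The projection is proj_W(v) = U c.
Check: (v - proj_W(v)) · u_1 = 0  (should be 0).
Result: proj_W(v) = (-1/2, 1/2, 0).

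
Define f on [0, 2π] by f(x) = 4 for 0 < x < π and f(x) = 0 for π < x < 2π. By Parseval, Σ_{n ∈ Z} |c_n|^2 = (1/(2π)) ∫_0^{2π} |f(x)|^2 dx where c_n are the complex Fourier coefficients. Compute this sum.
Σ |c_n|^2 = 8

Parseval equates the L^2 energy of f (normalised by 1/(2π)) with the ℓ^2 sum of its Fourier coefficients: (1/(2π)) ∫_0^{2π} |f|^2 = Σ |c_n|^2.
Compute the left side: (1/(2π)) [∫_0^π 4^2 dx + ∫_π^{2π} 0^2 dx] = (1/(2π)) · (16π + 0π) = (16 + 0)/2 = 8.
So Σ_{n ∈ Z} |c_n|^2 = 8.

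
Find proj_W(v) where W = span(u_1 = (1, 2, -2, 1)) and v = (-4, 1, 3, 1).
proj_W(v) = (-7/10, -7/5, 7/5, -7/10)

Set up U = [u_1 | ... | u_1] ∈ R^(4×1). The projector onto W = col(U) is P = U (U^T U)^(-1) U^T.
Compute U^T U =
  [10],
and U^T v = (-7).
Solve U^T U · c = U^T v for the coefficients: c = (-7/10). The projection is proj_W(v) = U c.
Check: (v - proj_W(v)) · u_1 = 0  (should be 0).
Result: proj_W(v) = (-7/10, -7/5, 7/5, -7/10).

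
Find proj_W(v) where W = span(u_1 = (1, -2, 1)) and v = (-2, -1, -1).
proj_W(v) = (-1/6, 1/3, -1/6)

Set up U = [u_1 | ... | u_1] ∈ R^(3×1). The projector onto W = col(U) is P = U (U^T U)^(-1) U^T.
Compute U^T U =
  [6],
and U^T v = (-1).
Solve U^T U · c = U^T v for the coefficients: c = (-1/6). The projection is proj_W(v) = U c.
Check: (v - proj_W(v)) · u_1 = 0  (should be 0).
Result: proj_W(v) = (-1/6, 1/3, -1/6).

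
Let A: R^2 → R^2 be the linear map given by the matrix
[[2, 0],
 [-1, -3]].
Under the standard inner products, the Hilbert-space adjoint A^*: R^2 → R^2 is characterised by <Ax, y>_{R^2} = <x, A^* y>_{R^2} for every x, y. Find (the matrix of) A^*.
A^* = A^T =
[[2, -1],
 [0, -3]]

For real matrices with standard dot products, the defining identity <Ax, y> = <x, A^* y> gives (Ax)^T y = x^T (A^*) y, i.e. x^T A^T y = x^T (A^*) y. Since this holds for all x, y, we must have A^* = A^T. Therefore
A^* =
[[2, -1],
 [0, -3]].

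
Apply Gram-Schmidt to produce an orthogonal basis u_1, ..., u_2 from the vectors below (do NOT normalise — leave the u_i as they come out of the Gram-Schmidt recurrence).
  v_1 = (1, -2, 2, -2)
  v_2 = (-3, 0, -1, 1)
Orthogonal basis:
  u_1 = (1, -2, 2, -2)
  u_2 = (-32/13, -14/13, 1/13, -1/13)

Apply the Gram-Schmidt recurrence
  u_1 = v_1
  u_i = v_i − Σ_{j<i} ((v_i · u_j) / (u_j · u_j)) · u_j.

Step by step this gives:
  u_1 = (1, -2, 2, -2)
  u_2 = (-32/13, -14/13, 1/13, -1/13)

Orthogonality check:
  u_2 · u_1 = 0 (should be 0)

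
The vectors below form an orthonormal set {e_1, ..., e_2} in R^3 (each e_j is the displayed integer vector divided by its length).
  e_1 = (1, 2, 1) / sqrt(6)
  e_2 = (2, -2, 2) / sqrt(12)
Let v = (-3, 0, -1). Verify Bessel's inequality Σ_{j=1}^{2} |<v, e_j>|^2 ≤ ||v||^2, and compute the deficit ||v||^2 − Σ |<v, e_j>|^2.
Σ |<v, e_j>|^2 = 8; ||v||^2 = 10; deficit = 2

Write each e_j = u_j / sqrt(<u_j, u_j>) where u_j is the displayed integer vector. Then <v, e_j> = <v, u_j> / sqrt(<u_j, u_j>), so |<v, e_j>|^2 = <v, u_j>^2 / <u_j, u_j>.
Coefficients: <v, e_1> = -4/sqrt(6), <v, e_2> = -8/sqrt(12).
Square and sum: Σ |<v, e_j>|^2 = 8.
Compute ||v||^2 = v·v = 10.
Deficit = 10 − 8 = 2 ≥ 0, confirming Bessel's inequality. (The deficit equals ||v − Σ <v,e_j> e_j||^2, the squared distance from v to span{e_j}.)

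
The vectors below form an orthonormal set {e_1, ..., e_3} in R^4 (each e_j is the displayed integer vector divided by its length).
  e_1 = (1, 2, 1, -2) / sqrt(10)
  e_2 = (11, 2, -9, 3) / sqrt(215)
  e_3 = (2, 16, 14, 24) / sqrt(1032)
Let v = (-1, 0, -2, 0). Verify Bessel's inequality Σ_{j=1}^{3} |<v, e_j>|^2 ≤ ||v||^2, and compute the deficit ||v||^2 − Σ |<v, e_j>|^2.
Σ |<v, e_j>|^2 = 2; ||v||^2 = 5; deficit = 3

Write each e_j = u_j / sqrt(<u_j, u_j>) where u_j is the displayed integer vector. Then <v, e_j> = <v, u_j> / sqrt(<u_j, u_j>), so |<v, e_j>|^2 = <v, u_j>^2 / <u_j, u_j>.
Coefficients: <v, e_1> = -3/sqrt(10), <v, e_2> = 7/sqrt(215), <v, e_3> = -30/sqrt(1032).
Square and sum: Σ |<v, e_j>|^2 = 2.
Compute ||v||^2 = v·v = 5.
Deficit = 5 − 2 = 3 ≥ 0, confirming Bessel's inequality. (The deficit equals ||v − Σ <v,e_j> e_j||^2, the squared distance from v to span{e_j}.)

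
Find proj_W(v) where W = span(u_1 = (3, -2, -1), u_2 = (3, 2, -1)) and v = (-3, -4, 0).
proj_W(v) = (-27/10, -4, 9/10)

Set up U = [u_1 | ... | u_2] ∈ R^(3×2). The projector onto W = col(U) is P = U (U^T U)^(-1) U^T.
Compute U^T U =
  [14, 6]
  [6, 14],
and U^T v = (-1, -17).
Solve U^T U · c = U^T v for the coefficients: c = (11/20, -29/20). The projection is proj_W(v) = U c.
Check: (v - proj_W(v)) · u_1 = 0  (should be 0).
Check: (v - proj_W(v)) · u_2 = 0  (should be 0).
Result: proj_W(v) = (-27/10, -4, 9/10).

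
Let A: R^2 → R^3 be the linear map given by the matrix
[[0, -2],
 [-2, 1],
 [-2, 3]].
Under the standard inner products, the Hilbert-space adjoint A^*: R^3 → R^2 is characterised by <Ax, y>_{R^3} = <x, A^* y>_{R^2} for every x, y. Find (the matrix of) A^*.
A^* = A^T =
[[0, -2, -2],
 [-2, 1, 3]]

For real matrices with standard dot products, the defining identity <Ax, y> = <x, A^* y> gives (Ax)^T y = x^T (A^*) y, i.e. x^T A^T y = x^T (A^*) y. Since this holds for all x, y, we must have A^* = A^T. Therefore
A^* =
[[0, -2, -2],
 [-2, 1, 3]].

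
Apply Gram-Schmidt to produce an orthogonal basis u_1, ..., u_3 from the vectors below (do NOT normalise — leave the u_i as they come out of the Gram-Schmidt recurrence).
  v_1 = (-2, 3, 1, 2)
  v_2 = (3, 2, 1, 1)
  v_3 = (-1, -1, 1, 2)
Orthogonal basis:
  u_1 = (-2, 3, 1, 2)
  u_2 = (10/3, 3/2, 5/6, 2/3)
  u_3 = (5/87, -121/87, 27/29, 146/87)

Apply the Gram-Schmidt recurrence
  u_1 = v_1
  u_i = v_i − Σ_{j<i} ((v_i · u_j) / (u_j · u_j)) · u_j.

Step by step this gives:
  u_1 = (-2, 3, 1, 2)
  u_2 = (10/3, 3/2, 5/6, 2/3)
  u_3 = (5/87, -121/87, 27/29, 146/87)

Orthogonality check:
  u_2 · u_1 = 0 (should be 0)
  u_3 · u_1 = 0 (should be 0)
  u_3 · u_2 = 0 (should be 0)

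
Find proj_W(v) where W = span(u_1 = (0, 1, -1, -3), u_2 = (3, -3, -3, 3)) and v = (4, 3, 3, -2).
proj_W(v) = (-26/35, 38/35, 2/5, -62/35)

Set up U = [u_1 | ... | u_2] ∈ R^(4×2). The projector onto W = col(U) is P = U (U^T U)^(-1) U^T.
Compute U^T U =
  [11, -9]
  [-9, 36],
and U^T v = (6, -12).
Solve U^T U · c = U^T v for the coefficients: c = (12/35, -26/105). The projection is proj_W(v) = U c.
Check: (v - proj_W(v)) · u_1 = 0  (should be 0).
Check: (v - proj_W(v)) · u_2 = 0  (should be 0).
Result: proj_W(v) = (-26/35, 38/35, 2/5, -62/35).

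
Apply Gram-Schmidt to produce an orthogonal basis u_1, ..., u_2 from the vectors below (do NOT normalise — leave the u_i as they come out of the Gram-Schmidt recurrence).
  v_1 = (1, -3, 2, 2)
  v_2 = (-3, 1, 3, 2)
Orthogonal basis:
  u_1 = (1, -3, 2, 2)
  u_2 = (-29/9, 5/3, 23/9, 14/9)

Apply the Gram-Schmidt recurrence
  u_1 = v_1
  u_i = v_i − Σ_{j<i} ((v_i · u_j) / (u_j · u_j)) · u_j.

Step by step this gives:
  u_1 = (1, -3, 2, 2)
  u_2 = (-29/9, 5/3, 23/9, 14/9)

Orthogonality check:
  u_2 · u_1 = 0 (should be 0)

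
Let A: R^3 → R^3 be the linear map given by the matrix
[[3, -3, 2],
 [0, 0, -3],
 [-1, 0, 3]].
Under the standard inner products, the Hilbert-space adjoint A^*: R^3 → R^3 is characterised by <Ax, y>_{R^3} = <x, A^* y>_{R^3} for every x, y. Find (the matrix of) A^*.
A^* = A^T =
[[3, 0, -1],
 [-3, 0, 0],
 [2, -3, 3]]

For real matrices with standard dot products, the defining identity <Ax, y> = <x, A^* y> gives (Ax)^T y = x^T (A^*) y, i.e. x^T A^T y = x^T (A^*) y. Since this holds for all x, y, we must have A^* = A^T. Therefore
A^* =
[[3, 0, -1],
 [-3, 0, 0],
 [2, -3, 3]].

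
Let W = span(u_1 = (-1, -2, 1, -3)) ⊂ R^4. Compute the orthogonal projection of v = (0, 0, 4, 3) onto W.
proj_W(v) = (1/3, 2/3, -1/3, 1)

Set up U = [u_1 | ... | u_1] ∈ R^(4×1). The projector onto W = col(U) is P = U (U^T U)^(-1) U^T.
Compute U^T U =
  [15],
and U^T v = (-5).
Solve U^T U · c = U^T v for the coefficients: c = (-1/3). The projection is proj_W(v) = U c.
Check: (v - proj_W(v)) · u_1 = 0  (should be 0).
Result: proj_W(v) = (1/3, 2/3, -1/3, 1).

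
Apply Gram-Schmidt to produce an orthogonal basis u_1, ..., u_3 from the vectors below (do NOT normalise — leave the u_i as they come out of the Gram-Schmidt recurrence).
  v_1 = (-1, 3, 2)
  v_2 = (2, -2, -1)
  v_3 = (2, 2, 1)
Orthogonal basis:
  u_1 = (-1, 3, 2)
  u_2 = (9/7, 1/7, 3/7)
  u_3 = (2/13, 6/13, -8/13)

Apply the Gram-Schmidt recurrence
  u_1 = v_1
  u_i = v_i − Σ_{j<i} ((v_i · u_j) / (u_j · u_j)) · u_j.

Step by step this gives:
  u_1 = (-1, 3, 2)
  u_2 = (9/7, 1/7, 3/7)
  u_3 = (2/13, 6/13, -8/13)

Orthogonality check:
  u_2 · u_1 = 0 (should be 0)
  u_3 · u_1 = 0 (should be 0)
  u_3 · u_2 = 0 (should be 0)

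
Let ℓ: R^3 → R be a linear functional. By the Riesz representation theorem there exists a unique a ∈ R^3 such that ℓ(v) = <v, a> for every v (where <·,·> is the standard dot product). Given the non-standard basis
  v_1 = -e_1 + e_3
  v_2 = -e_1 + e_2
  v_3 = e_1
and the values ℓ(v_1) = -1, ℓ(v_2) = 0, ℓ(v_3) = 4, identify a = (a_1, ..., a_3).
a = (4, 4, 3)

Write a = (a_1, ..., a_3) in the standard basis. For each basis vector v_i, ℓ(v_i) = <v_i, a> is a linear equation in the a_j's. Collect the n equations into a matrix system V a = ℓ, where row i of V is v_i (expressed in the standard basis). Since V is invertible (lower-triangular with 1s on the diagonal, up to permutation), solve by back-substitution:
  V =
[[-1, 0, 1],
 [-1, 1, 0],
 [1, 0, 0]]
  V a = (-1, 0, 4)
Solving gives a = (4, 4, 3).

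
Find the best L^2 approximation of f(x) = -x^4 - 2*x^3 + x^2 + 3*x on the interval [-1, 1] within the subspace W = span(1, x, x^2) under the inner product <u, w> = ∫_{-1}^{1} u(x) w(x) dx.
g(x) = x^2/7 + 9*x/5 + 3/35

The best approximation g ∈ W is the orthogonal projection of f onto W. Writing g = a_0 + a_1 x + a_2 x^2, the coefficients solve the normal equations G · a = b where
  G_{ij} = <φ_i, φ_j> and b_i = <f, φ_i>, with φ_0 = 1, φ_1 = x, φ_2 = x^2.
G =
  [2, 0, 2/3]
  [0, 2/3, 0]
  [2/3, 0, 2/5],
b = (4/15, 6/5, 4/35).
Solving gives a_0 = 3/35, a_1 = 9/5, a_2 = 1/7, so
  g(x) = x^2/7 + 9*x/5 + 3/35.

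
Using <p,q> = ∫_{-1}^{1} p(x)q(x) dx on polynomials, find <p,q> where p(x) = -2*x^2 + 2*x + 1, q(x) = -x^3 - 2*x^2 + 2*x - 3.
<p,q> = 2/15

Expand the product: p(x)·q(x) = 2*x^5 + 2*x^4 - 9*x^3 + 8*x^2 - 4*x - 3.
∫_{-1}^{1} of each monomial x^k gives [2/(k+1) if k even, 0 if k odd]. Integrating term-by-term (or equivalently evaluating the antiderivative F(x) = x^6/3 + 2*x^5/5 - 9*x^4/4 + 8*x^3/3 - 2*x^2 - 3*x at the endpoints):
  F(1) − F(−1) = -77/20 − (-239/60) = 2/15.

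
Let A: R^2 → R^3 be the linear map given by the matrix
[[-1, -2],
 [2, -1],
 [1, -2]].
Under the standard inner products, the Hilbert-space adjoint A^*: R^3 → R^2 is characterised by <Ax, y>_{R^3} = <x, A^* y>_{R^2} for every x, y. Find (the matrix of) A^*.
A^* = A^T =
[[-1, 2, 1],
 [-2, -1, -2]]

For real matrices with standard dot products, the defining identity <Ax, y> = <x, A^* y> gives (Ax)^T y = x^T (A^*) y, i.e. x^T A^T y = x^T (A^*) y. Since this holds for all x, y, we must have A^* = A^T. Therefore
A^* =
[[-1, 2, 1],
 [-2, -1, -2]].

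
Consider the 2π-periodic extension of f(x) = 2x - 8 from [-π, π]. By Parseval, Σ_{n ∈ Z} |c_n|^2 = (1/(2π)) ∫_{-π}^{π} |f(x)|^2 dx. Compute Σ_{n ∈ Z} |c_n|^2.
Σ |c_n|^2 = 4π^2/3 + 64

Expand and integrate term by term over [-π, π]:
  ∫ (2x)^2 dx = 4·(2π^3/3); ∫ 2·2·(-8)·x dx = 0 (odd integrand); ∫ (-8)^2 dx = 64·2π.
So (1/(2π)) ∫_{-π}^{π} (2x - 8)^2 dx = 4π^2/3 + 64 = 4π^2/3 + 64.
Parseval ⇒ Σ |c_n|^2 = 4π^2/3 + 64.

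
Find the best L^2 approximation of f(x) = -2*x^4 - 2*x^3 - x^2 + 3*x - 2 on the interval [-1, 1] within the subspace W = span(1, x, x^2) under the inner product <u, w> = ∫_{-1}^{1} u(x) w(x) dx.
g(x) = -19*x^2/7 + 9*x/5 - 64/35

The best approximation g ∈ W is the orthogonal projection of f onto W. Writing g = a_0 + a_1 x + a_2 x^2, the coefficients solve the normal equations G · a = b where
  G_{ij} = <φ_i, φ_j> and b_i = <f, φ_i>, with φ_0 = 1, φ_1 = x, φ_2 = x^2.
G =
  [2, 0, 2/3]
  [0, 2/3, 0]
  [2/3, 0, 2/5],
b = (-82/15, 6/5, -242/105).
Solving gives a_0 = -64/35, a_1 = 9/5, a_2 = -19/7, so
  g(x) = -19*x^2/7 + 9*x/5 - 64/35.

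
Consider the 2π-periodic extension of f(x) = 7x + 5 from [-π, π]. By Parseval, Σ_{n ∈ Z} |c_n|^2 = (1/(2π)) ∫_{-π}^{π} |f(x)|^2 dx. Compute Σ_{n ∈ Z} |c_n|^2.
Σ |c_n|^2 = 49π^2/3 + 25

Expand and integrate term by term over [-π, π]:
  ∫ (7x)^2 dx = 49·(2π^3/3); ∫ 2·7·(5)·x dx = 0 (odd integrand); ∫ 5^2 dx = 25·2π.
So (1/(2π)) ∫_{-π}^{π} (7x + 5)^2 dx = 49π^2/3 + 25 = 49π^2/3 + 25.
Parseval ⇒ Σ |c_n|^2 = 49π^2/3 + 25.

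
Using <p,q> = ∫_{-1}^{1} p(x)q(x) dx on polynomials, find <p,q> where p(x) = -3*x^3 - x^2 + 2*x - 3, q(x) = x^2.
<p,q> = -12/5

Expand the product: p(x)·q(x) = -3*x^5 - x^4 + 2*x^3 - 3*x^2.
∫_{-1}^{1} of each monomial x^k gives [2/(k+1) if k even, 0 if k odd]. Integrating term-by-term (or equivalently evaluating the antiderivative F(x) = -x^6/2 - x^5/5 + x^4/2 - x^3 at the endpoints):
  F(1) − F(−1) = -6/5 − (6/5) = -12/5.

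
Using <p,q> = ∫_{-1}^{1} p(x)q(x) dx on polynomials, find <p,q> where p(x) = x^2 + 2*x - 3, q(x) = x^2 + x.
<p,q> = -4/15

Expand the product: p(x)·q(x) = x^4 + 3*x^3 - x^2 - 3*x.
∫_{-1}^{1} of each monomial x^k gives [2/(k+1) if k even, 0 if k odd]. Integrating term-by-term (or equivalently evaluating the antiderivative F(x) = x^5/5 + 3*x^4/4 - x^3/3 - 3*x^2/2 at the endpoints):
  F(1) − F(−1) = -53/60 − (-37/60) = -4/15.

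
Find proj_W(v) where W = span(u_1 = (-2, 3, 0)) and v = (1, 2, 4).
proj_W(v) = (-8/13, 12/13, 0)

Set up U = [u_1 | ... | u_1] ∈ R^(3×1). The projector onto W = col(U) is P = U (U^T U)^(-1) U^T.
Compute U^T U =
  [13],
and U^T v = (4).
Solve U^T U · c = U^T v for the coefficients: c = (4/13). The projection is proj_W(v) = U c.
Check: (v - proj_W(v)) · u_1 = 0  (should be 0).
Result: proj_W(v) = (-8/13, 12/13, 0).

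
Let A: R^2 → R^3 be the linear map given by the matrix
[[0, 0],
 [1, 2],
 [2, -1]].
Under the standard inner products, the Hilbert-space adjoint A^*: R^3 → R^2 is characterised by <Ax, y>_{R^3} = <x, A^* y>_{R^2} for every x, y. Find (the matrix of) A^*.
A^* = A^T =
[[0, 1, 2],
 [0, 2, -1]]

For real matrices with standard dot products, the defining identity <Ax, y> = <x, A^* y> gives (Ax)^T y = x^T (A^*) y, i.e. x^T A^T y = x^T (A^*) y. Since this holds for all x, y, we must have A^* = A^T. Therefore
A^* =
[[0, 1, 2],
 [0, 2, -1]].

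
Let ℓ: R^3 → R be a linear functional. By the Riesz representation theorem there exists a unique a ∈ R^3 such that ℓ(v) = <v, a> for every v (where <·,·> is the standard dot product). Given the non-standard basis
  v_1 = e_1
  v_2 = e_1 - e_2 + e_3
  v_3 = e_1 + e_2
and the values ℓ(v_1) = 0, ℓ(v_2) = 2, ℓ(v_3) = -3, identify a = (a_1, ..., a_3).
a = (0, -3, -1)

Write a = (a_1, ..., a_3) in the standard basis. For each basis vector v_i, ℓ(v_i) = <v_i, a> is a linear equation in the a_j's. Collect the n equations into a matrix system V a = ℓ, where row i of V is v_i (expressed in the standard basis). Since V is invertible (lower-triangular with 1s on the diagonal, up to permutation), solve by back-substitution:
  V =
[[1, 0, 0],
 [1, -1, 1],
 [1, 1, 0]]
  V a = (0, 2, -3)
Solving gives a = (0, -3, -1).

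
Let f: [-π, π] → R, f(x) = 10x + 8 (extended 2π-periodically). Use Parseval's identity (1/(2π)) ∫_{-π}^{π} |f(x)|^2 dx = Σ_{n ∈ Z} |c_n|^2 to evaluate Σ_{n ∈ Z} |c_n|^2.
Σ |c_n|^2 = 100π^2/3 + 64

Expand and integrate term by term over [-π, π]:
  ∫ (10x)^2 dx = 100·(2π^3/3); ∫ 2·10·(8)·x dx = 0 (odd integrand); ∫ 8^2 dx = 64·2π.
So (1/(2π)) ∫_{-π}^{π} (10x + 8)^2 dx = 100π^2/3 + 64 = 100π^2/3 + 64.
Parseval ⇒ Σ |c_n|^2 = 100π^2/3 + 64.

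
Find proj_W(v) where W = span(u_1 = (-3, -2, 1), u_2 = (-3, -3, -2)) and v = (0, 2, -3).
proj_W(v) = (189/139, 35/139, -336/139)

Set up U = [u_1 | ... | u_2] ∈ R^(3×2). The projector onto W = col(U) is P = U (U^T U)^(-1) U^T.
Compute U^T U =
  [14, 13]
  [13, 22],
and U^T v = (-7, 0).
Solve U^T U · c = U^T v for the coefficients: c = (-154/139, 91/139). The projection is proj_W(v) = U c.
Check: (v - proj_W(v)) · u_1 = 0  (should be 0).
Check: (v - proj_W(v)) · u_2 = 0  (should be 0).
Result: proj_W(v) = (189/139, 35/139, -336/139).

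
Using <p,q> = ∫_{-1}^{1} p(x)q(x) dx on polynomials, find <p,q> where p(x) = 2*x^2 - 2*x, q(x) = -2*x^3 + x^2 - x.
<p,q> = 56/15

Expand the product: p(x)·q(x) = -4*x^5 + 6*x^4 - 4*x^3 + 2*x^2.
∫_{-1}^{1} of each monomial x^k gives [2/(k+1) if k even, 0 if k odd]. Integrating term-by-term (or equivalently evaluating the antiderivative F(x) = -2*x^6/3 + 6*x^5/5 - x^4 + 2*x^3/3 at the endpoints):
  F(1) − F(−1) = 1/5 − (-53/15) = 56/15.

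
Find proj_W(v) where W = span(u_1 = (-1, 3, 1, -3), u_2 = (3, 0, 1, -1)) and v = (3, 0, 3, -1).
proj_W(v) = (751/219, 20/73, 277/219, -317/219)

Set up U = [u_1 | ... | u_2] ∈ R^(4×2). The projector onto W = col(U) is P = U (U^T U)^(-1) U^T.
Compute U^T U =
  [20, 1]
  [1, 11],
and U^T v = (3, 13).
Solve U^T U · c = U^T v for the coefficients: c = (20/219, 257/219). The projection is proj_W(v) = U c.
Check: (v - proj_W(v)) · u_1 = 0  (should be 0).
Check: (v - proj_W(v)) · u_2 = 0  (should be 0).
Result: proj_W(v) = (751/219, 20/73, 277/219, -317/219).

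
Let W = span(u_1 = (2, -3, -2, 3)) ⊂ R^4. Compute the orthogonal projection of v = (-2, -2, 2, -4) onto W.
proj_W(v) = (-14/13, 21/13, 14/13, -21/13)

Set up U = [u_1 | ... | u_1] ∈ R^(4×1). The projector onto W = col(U) is P = U (U^T U)^(-1) U^T.
Compute U^T U =
  [26],
and U^T v = (-14).
Solve U^T U · c = U^T v for the coefficients: c = (-7/13). The projection is proj_W(v) = U c.
Check: (v - proj_W(v)) · u_1 = 0  (should be 0).
Result: proj_W(v) = (-14/13, 21/13, 14/13, -21/13).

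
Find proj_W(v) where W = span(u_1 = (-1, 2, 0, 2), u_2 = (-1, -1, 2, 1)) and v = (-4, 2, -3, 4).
proj_W(v) = (-48/31, 120/31, -16/31, 104/31)

Set up U = [u_1 | ... | u_2] ∈ R^(4×2). The projector onto W = col(U) is P = U (U^T U)^(-1) U^T.
Compute U^T U =
  [9, 1]
  [1, 7],
and U^T v = (16, 0).
Solve U^T U · c = U^T v for the coefficients: c = (56/31, -8/31). The projection is proj_W(v) = U c.
Check: (v - proj_W(v)) · u_1 = 0  (should be 0).
Check: (v - proj_W(v)) · u_2 = 0  (should be 0).
Result: proj_W(v) = (-48/31, 120/31, -16/31, 104/31).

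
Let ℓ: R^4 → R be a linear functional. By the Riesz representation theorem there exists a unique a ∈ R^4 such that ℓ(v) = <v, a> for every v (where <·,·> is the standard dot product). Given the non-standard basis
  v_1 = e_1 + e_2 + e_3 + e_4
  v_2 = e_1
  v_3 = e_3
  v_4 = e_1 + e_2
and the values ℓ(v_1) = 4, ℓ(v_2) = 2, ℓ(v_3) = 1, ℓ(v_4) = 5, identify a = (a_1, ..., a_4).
a = (2, 3, 1, -2)

Write a = (a_1, ..., a_4) in the standard basis. For each basis vector v_i, ℓ(v_i) = <v_i, a> is a linear equation in the a_j's. Collect the n equations into a matrix system V a = ℓ, where row i of V is v_i (expressed in the standard basis). Since V is invertible (lower-triangular with 1s on the diagonal, up to permutation), solve by back-substitution:
  V =
[[1, 1, 1, 1],
 [1, 0, 0, 0],
 [0, 0, 1, 0],
 [1, 1, 0, 0]]
  V a = (4, 2, 1, 5)
Solving gives a = (2, 3, 1, -2).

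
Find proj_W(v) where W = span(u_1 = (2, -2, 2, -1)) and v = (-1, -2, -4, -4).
proj_W(v) = (-4/13, 4/13, -4/13, 2/13)

Set up U = [u_1 | ... | u_1] ∈ R^(4×1). The projector onto W = col(U) is P = U (U^T U)^(-1) U^T.
Compute U^T U =
  [13],
and U^T v = (-2).
Solve U^T U · c = U^T v for the coefficients: c = (-2/13). The projection is proj_W(v) = U c.
Check: (v - proj_W(v)) · u_1 = 0  (should be 0).
Result: proj_W(v) = (-4/13, 4/13, -4/13, 2/13).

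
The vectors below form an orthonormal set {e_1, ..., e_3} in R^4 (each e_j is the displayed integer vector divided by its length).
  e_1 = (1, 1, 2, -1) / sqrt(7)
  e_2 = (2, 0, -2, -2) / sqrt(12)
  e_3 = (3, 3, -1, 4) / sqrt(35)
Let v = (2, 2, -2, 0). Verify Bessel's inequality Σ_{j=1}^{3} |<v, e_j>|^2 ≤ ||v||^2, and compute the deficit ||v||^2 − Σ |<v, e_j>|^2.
Σ |<v, e_j>|^2 = 164/15; ||v||^2 = 12; deficit = 16/15

Write each e_j = u_j / sqrt(<u_j, u_j>) where u_j is the displayed integer vector. Then <v, e_j> = <v, u_j> / sqrt(<u_j, u_j>), so |<v, e_j>|^2 = <v, u_j>^2 / <u_j, u_j>.
Coefficients: <v, e_1> = 0/sqrt(7), <v, e_2> = 8/sqrt(12), <v, e_3> = 14/sqrt(35).
Square and sum: Σ |<v, e_j>|^2 = 164/15.
Compute ||v||^2 = v·v = 12.
Deficit = 12 − 164/15 = 16/15 ≥ 0, confirming Bessel's inequality. (The deficit equals ||v − Σ <v,e_j> e_j||^2, the squared distance from v to span{e_j}.)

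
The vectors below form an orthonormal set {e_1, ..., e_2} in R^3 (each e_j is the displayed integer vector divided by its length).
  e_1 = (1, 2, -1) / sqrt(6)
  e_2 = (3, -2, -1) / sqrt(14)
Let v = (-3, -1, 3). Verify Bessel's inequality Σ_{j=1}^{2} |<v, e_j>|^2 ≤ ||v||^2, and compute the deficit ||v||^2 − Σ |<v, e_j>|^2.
Σ |<v, e_j>|^2 = 374/21; ||v||^2 = 19; deficit = 25/21

Write each e_j = u_j / sqrt(<u_j, u_j>) where u_j is the displayed integer vector. Then <v, e_j> = <v, u_j> / sqrt(<u_j, u_j>), so |<v, e_j>|^2 = <v, u_j>^2 / <u_j, u_j>.
Coefficients: <v, e_1> = -8/sqrt(6), <v, e_2> = -10/sqrt(14).
Square and sum: Σ |<v, e_j>|^2 = 374/21.
Compute ||v||^2 = v·v = 19.
Deficit = 19 − 374/21 = 25/21 ≥ 0, confirming Bessel's inequality. (The deficit equals ||v − Σ <v,e_j> e_j||^2, the squared distance from v to span{e_j}.)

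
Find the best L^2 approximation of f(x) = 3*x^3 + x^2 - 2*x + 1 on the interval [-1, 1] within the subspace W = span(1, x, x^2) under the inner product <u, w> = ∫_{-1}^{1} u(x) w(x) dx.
g(x) = x^2 - x/5 + 1

The best approximation g ∈ W is the orthogonal projection of f onto W. Writing g = a_0 + a_1 x + a_2 x^2, the coefficients solve the normal equations G · a = b where
  G_{ij} = <φ_i, φ_j> and b_i = <f, φ_i>, with φ_0 = 1, φ_1 = x, φ_2 = x^2.
G =
  [2, 0, 2/3]
  [0, 2/3, 0]
  [2/3, 0, 2/5],
b = (8/3, -2/15, 16/15).
Solving gives a_0 = 1, a_1 = -1/5, a_2 = 1, so
  g(x) = x^2 - x/5 + 1.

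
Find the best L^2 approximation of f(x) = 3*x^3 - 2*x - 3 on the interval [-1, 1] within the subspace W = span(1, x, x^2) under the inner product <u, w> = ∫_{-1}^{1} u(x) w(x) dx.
g(x) = -x/5 - 3

The best approximation g ∈ W is the orthogonal projection of f onto W. Writing g = a_0 + a_1 x + a_2 x^2, the coefficients solve the normal equations G · a = b where
  G_{ij} = <φ_i, φ_j> and b_i = <f, φ_i>, with φ_0 = 1, φ_1 = x, φ_2 = x^2.
G =
  [2, 0, 2/3]
  [0, 2/3, 0]
  [2/3, 0, 2/5],
b = (-6, -2/15, -2).
Solving gives a_0 = -3, a_1 = -1/5, a_2 = 0, so
  g(x) = -x/5 - 3.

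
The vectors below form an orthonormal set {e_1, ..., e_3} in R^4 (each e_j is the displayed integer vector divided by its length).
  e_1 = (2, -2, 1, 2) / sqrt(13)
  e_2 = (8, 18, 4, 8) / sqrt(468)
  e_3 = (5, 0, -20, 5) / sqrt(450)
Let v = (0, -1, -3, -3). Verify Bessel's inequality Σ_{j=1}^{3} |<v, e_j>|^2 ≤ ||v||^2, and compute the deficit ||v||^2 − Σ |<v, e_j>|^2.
Σ |<v, e_j>|^2 = 29/2; ||v||^2 = 19; deficit = 9/2

Write each e_j = u_j / sqrt(<u_j, u_j>) where u_j is the displayed integer vector. Then <v, e_j> = <v, u_j> / sqrt(<u_j, u_j>), so |<v, e_j>|^2 = <v, u_j>^2 / <u_j, u_j>.
Coefficients: <v, e_1> = -7/sqrt(13), <v, e_2> = -54/sqrt(468), <v, e_3> = 45/sqrt(450).
Square and sum: Σ |<v, e_j>|^2 = 29/2.
Compute ||v||^2 = v·v = 19.
Deficit = 19 − 29/2 = 9/2 ≥ 0, confirming Bessel's inequality. (The deficit equals ||v − Σ <v,e_j> e_j||^2, the squared distance from v to span{e_j}.)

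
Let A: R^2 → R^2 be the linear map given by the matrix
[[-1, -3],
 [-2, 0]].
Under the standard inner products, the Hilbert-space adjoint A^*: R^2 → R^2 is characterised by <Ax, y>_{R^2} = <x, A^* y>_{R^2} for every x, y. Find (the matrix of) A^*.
A^* = A^T =
[[-1, -2],
 [-3, 0]]

For real matrices with standard dot products, the defining identity <Ax, y> = <x, A^* y> gives (Ax)^T y = x^T (A^*) y, i.e. x^T A^T y = x^T (A^*) y. Since this holds for all x, y, we must have A^* = A^T. Therefore
A^* =
[[-1, -2],
 [-3, 0]].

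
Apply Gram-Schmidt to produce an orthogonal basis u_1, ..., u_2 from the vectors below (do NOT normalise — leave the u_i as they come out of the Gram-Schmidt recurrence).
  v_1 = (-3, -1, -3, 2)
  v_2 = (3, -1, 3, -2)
Orthogonal basis:
  u_1 = (-3, -1, -3, 2)
  u_2 = (6/23, -44/23, 6/23, -4/23)

Apply the Gram-Schmidt recurrence
  u_1 = v_1
  u_i = v_i − Σ_{j<i} ((v_i · u_j) / (u_j · u_j)) · u_j.

Step by step this gives:
  u_1 = (-3, -1, -3, 2)
  u_2 = (6/23, -44/23, 6/23, -4/23)

Orthogonality check:
  u_2 · u_1 = 0 (should be 0)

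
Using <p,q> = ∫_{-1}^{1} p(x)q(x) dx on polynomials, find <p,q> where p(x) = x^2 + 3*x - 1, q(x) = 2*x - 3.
<p,q> = 8

Expand the product: p(x)·q(x) = 2*x^3 + 3*x^2 - 11*x + 3.
∫_{-1}^{1} of each monomial x^k gives [2/(k+1) if k even, 0 if k odd]. Integrating term-by-term (or equivalently evaluating the antiderivative F(x) = x^4/2 + x^3 - 11*x^2/2 + 3*x at the endpoints):
  F(1) − F(−1) = -1 − (-9) = 8.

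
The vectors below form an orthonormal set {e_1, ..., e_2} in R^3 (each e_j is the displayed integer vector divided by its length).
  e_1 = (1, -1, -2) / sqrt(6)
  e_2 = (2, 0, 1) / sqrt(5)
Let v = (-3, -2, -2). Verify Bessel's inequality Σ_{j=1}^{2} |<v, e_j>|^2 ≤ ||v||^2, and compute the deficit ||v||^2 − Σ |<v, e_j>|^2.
Σ |<v, e_j>|^2 = 143/10; ||v||^2 = 17; deficit = 27/10

Write each e_j = u_j / sqrt(<u_j, u_j>) where u_j is the displayed integer vector. Then <v, e_j> = <v, u_j> / sqrt(<u_j, u_j>), so |<v, e_j>|^2 = <v, u_j>^2 / <u_j, u_j>.
Coefficients: <v, e_1> = 3/sqrt(6), <v, e_2> = -8/sqrt(5).
Square and sum: Σ |<v, e_j>|^2 = 143/10.
Compute ||v||^2 = v·v = 17.
Deficit = 17 − 143/10 = 27/10 ≥ 0, confirming Bessel's inequality. (The deficit equals ||v − Σ <v,e_j> e_j||^2, the squared distance from v to span{e_j}.)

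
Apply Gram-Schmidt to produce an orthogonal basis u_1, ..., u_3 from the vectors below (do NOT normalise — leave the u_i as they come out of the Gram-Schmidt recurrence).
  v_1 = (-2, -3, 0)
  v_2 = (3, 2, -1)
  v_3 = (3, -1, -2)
Orthogonal basis:
  u_1 = (-2, -3, 0)
  u_2 = (15/13, -10/13, -1)
  u_3 = (3/38, -1/19, 5/38)

Apply the Gram-Schmidt recurrence
  u_1 = v_1
  u_i = v_i − Σ_{j<i} ((v_i · u_j) / (u_j · u_j)) · u_j.

Step by step this gives:
  u_1 = (-2, -3, 0)
  u_2 = (15/13, -10/13, -1)
  u_3 = (3/38, -1/19, 5/38)

Orthogonality check:
  u_2 · u_1 = 0 (should be 0)
  u_3 · u_1 = 0 (should be 0)
  u_3 · u_2 = 0 (should be 0)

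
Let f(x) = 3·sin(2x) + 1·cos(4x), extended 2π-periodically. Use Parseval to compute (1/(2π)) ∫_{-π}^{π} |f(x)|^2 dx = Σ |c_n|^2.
Σ |c_n|^2 = 5

Expand |f|^2 and use orthogonality of {sin(nx), cos(mx)} on [-π, π]:
  ∫_{-π}^{π} sin(nx)^2 dx = π, ∫ cos(mx)^2 dx = π, and cross terms integrate to 0.
So ∫_{-π}^{π} f(x)^2 dx = 3^2 · π + 1^2 · π = (9 + 1)π.
Divide by 2π: (9 + 1)/2 = 5.
By Parseval, this equals Σ |c_n|^2.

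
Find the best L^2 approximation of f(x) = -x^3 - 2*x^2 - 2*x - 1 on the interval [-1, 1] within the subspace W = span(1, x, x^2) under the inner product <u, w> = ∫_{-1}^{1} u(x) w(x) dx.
g(x) = -2*x^2 - 13*x/5 - 1

The best approximation g ∈ W is the orthogonal projection of f onto W. Writing g = a_0 + a_1 x + a_2 x^2, the coefficients solve the normal equations G · a = b where
  G_{ij} = <φ_i, φ_j> and b_i = <f, φ_i>, with φ_0 = 1, φ_1 = x, φ_2 = x^2.
G =
  [2, 0, 2/3]
  [0, 2/3, 0]
  [2/3, 0, 2/5],
b = (-10/3, -26/15, -22/15).
Solving gives a_0 = -1, a_1 = -13/5, a_2 = -2, so
  g(x) = -2*x^2 - 13*x/5 - 1.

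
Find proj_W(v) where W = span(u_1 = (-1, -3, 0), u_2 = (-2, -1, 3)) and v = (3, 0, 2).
proj_W(v) = (12/115, 111/115, 9/23)

Set up U = [u_1 | ... | u_2] ∈ R^(3×2). The projector onto W = col(U) is P = U (U^T U)^(-1) U^T.
Compute U^T U =
  [10, 5]
  [5, 14],
and U^T v = (-3, 0).
Solve U^T U · c = U^T v for the coefficients: c = (-42/115, 3/23). The projection is proj_W(v) = U c.
Check: (v - proj_W(v)) · u_1 = 0  (should be 0).
Check: (v - proj_W(v)) · u_2 = 0  (should be 0).
Result: proj_W(v) = (12/115, 111/115, 9/23).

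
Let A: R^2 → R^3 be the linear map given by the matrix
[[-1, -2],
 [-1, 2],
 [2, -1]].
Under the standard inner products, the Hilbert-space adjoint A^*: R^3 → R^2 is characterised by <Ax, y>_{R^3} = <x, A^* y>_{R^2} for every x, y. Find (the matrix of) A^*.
A^* = A^T =
[[-1, -1, 2],
 [-2, 2, -1]]

For real matrices with standard dot products, the defining identity <Ax, y> = <x, A^* y> gives (Ax)^T y = x^T (A^*) y, i.e. x^T A^T y = x^T (A^*) y. Since this holds for all x, y, we must have A^* = A^T. Therefore
A^* =
[[-1, -1, 2],
 [-2, 2, -1]].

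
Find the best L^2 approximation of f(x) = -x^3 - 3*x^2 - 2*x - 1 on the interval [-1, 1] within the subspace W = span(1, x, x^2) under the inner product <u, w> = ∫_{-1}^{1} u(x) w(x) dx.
g(x) = -3*x^2 - 13*x/5 - 1

The best approximation g ∈ W is the orthogonal projection of f onto W. Writing g = a_0 + a_1 x + a_2 x^2, the coefficients solve the normal equations G · a = b where
  G_{ij} = <φ_i, φ_j> and b_i = <f, φ_i>, with φ_0 = 1, φ_1 = x, φ_2 = x^2.
G =
  [2, 0, 2/3]
  [0, 2/3, 0]
  [2/3, 0, 2/5],
b = (-4, -26/15, -28/15).
Solving gives a_0 = -1, a_1 = -13/5, a_2 = -3, so
  g(x) = -3*x^2 - 13*x/5 - 1.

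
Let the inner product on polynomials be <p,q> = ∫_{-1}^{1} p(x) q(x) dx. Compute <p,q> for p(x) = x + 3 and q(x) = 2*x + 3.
<p,q> = 58/3

Expand the product: p(x)·q(x) = 2*x^2 + 9*x + 9.
∫_{-1}^{1} of each monomial x^k gives [2/(k+1) if k even, 0 if k odd]. Integrating term-by-term (or equivalently evaluating the antiderivative F(x) = 2*x^3/3 + 9*x^2/2 + 9*x at the endpoints):
  F(1) − F(−1) = 85/6 − (-31/6) = 58/3.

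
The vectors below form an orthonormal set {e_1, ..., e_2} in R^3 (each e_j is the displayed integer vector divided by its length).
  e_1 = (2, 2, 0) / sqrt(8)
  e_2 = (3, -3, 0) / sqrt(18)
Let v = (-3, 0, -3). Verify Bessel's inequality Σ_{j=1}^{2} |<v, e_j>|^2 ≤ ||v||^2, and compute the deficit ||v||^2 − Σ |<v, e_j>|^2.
Σ |<v, e_j>|^2 = 9; ||v||^2 = 18; deficit = 9

Write each e_j = u_j / sqrt(<u_j, u_j>) where u_j is the displayed integer vector. Then <v, e_j> = <v, u_j> / sqrt(<u_j, u_j>), so |<v, e_j>|^2 = <v, u_j>^2 / <u_j, u_j>.
Coefficients: <v, e_1> = -6/sqrt(8), <v, e_2> = -9/sqrt(18).
Square and sum: Σ |<v, e_j>|^2 = 9.
Compute ||v||^2 = v·v = 18.
Deficit = 18 − 9 = 9 ≥ 0, confirming Bessel's inequality. (The deficit equals ||v − Σ <v,e_j> e_j||^2, the squared distance from v to span{e_j}.)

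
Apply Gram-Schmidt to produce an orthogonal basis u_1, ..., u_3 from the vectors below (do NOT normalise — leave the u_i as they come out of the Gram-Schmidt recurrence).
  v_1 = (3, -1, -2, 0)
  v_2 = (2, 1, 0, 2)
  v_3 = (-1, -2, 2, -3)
Orthogonal basis:
  u_1 = (3, -1, -2, 0)
  u_2 = (13/14, 19/14, 5/7, 2)
  u_3 = (114/101, -82/101, 212/101, -73/101)

Apply the Gram-Schmidt recurrence
  u_1 = v_1
  u_i = v_i − Σ_{j<i} ((v_i · u_j) / (u_j · u_j)) · u_j.

Step by step this gives:
  u_1 = (3, -1, -2, 0)
  u_2 = (13/14, 19/14, 5/7, 2)
  u_3 = (114/101, -82/101, 212/101, -73/101)

Orthogonality check:
  u_2 · u_1 = 0 (should be 0)
  u_3 · u_1 = 0 (should be 0)
  u_3 · u_2 = 0 (should be 0)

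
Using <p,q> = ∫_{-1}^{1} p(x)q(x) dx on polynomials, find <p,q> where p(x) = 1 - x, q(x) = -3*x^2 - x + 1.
<p,q> = 2/3

Expand the product: p(x)·q(x) = 3*x^3 - 2*x^2 - 2*x + 1.
∫_{-1}^{1} of each monomial x^k gives [2/(k+1) if k even, 0 if k odd]. Integrating term-by-term (or equivalently evaluating the antiderivative F(x) = 3*x^4/4 - 2*x^3/3 - x^2 + x at the endpoints):
  F(1) − F(−1) = 1/12 − (-7/12) = 2/3.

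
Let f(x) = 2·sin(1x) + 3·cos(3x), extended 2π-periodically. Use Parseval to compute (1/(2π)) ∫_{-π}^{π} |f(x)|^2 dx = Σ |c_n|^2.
Σ |c_n|^2 = 13/2

Expand |f|^2 and use orthogonality of {sin(nx), cos(mx)} on [-π, π]:
  ∫_{-π}^{π} sin(nx)^2 dx = π, ∫ cos(mx)^2 dx = π, and cross terms integrate to 0.
So ∫_{-π}^{π} f(x)^2 dx = 2^2 · π + 3^2 · π = (4 + 9)π.
Divide by 2π: (4 + 9)/2 = 13/2.
By Parseval, this equals Σ |c_n|^2.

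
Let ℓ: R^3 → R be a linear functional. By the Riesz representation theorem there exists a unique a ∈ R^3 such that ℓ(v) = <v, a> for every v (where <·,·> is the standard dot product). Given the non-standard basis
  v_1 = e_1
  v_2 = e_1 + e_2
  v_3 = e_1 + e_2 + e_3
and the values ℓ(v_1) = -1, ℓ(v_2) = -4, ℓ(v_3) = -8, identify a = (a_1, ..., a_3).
a = (-1, -3, -4)

Write a = (a_1, ..., a_3) in the standard basis. For each basis vector v_i, ℓ(v_i) = <v_i, a> is a linear equation in the a_j's. Collect the n equations into a matrix system V a = ℓ, where row i of V is v_i (expressed in the standard basis). Since V is invertible (lower-triangular with 1s on the diagonal, up to permutation), solve by back-substitution:
  V =
[[1, 0, 0],
 [1, 1, 0],
 [1, 1, 1]]
  V a = (-1, -4, -8)
Solving gives a = (-1, -3, -4).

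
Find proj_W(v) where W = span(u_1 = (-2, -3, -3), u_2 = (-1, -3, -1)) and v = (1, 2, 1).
proj_W(v) = (20/23, 93/46, 49/46)

Set up U = [u_1 | ... | u_2] ∈ R^(3×2). The projector onto W = col(U) is P = U (U^T U)^(-1) U^T.
Compute U^T U =
  [22, 14]
  [14, 11],
and U^T v = (-11, -8).
Solve U^T U · c = U^T v for the coefficients: c = (-9/46, -11/23). The projection is proj_W(v) = U c.
Check: (v - proj_W(v)) · u_1 = 0  (should be 0).
Check: (v - proj_W(v)) · u_2 = 0  (should be 0).
Result: proj_W(v) = (20/23, 93/46, 49/46).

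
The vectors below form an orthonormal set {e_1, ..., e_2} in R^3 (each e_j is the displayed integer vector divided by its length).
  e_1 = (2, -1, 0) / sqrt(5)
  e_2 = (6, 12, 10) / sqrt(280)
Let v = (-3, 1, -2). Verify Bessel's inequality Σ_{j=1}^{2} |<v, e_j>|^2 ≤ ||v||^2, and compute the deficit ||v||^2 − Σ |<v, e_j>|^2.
Σ |<v, e_j>|^2 = 171/14; ||v||^2 = 14; deficit = 25/14

Write each e_j = u_j / sqrt(<u_j, u_j>) where u_j is the displayed integer vector. Then <v, e_j> = <v, u_j> / sqrt(<u_j, u_j>), so |<v, e_j>|^2 = <v, u_j>^2 / <u_j, u_j>.
Coefficients: <v, e_1> = -7/sqrt(5), <v, e_2> = -26/sqrt(280).
Square and sum: Σ |<v, e_j>|^2 = 171/14.
Compute ||v||^2 = v·v = 14.
Deficit = 14 − 171/14 = 25/14 ≥ 0, confirming Bessel's inequality. (The deficit equals ||v − Σ <v,e_j> e_j||^2, the squared distance from v to span{e_j}.)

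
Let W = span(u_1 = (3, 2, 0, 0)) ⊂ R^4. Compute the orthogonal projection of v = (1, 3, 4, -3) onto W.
proj_W(v) = (27/13, 18/13, 0, 0)

Set up U = [u_1 | ... | u_1] ∈ R^(4×1). The projector onto W = col(U) is P = U (U^T U)^(-1) U^T.
Compute U^T U =
  [13],
and U^T v = (9).
Solve U^T U · c = U^T v for the coefficients: c = (9/13). The projection is proj_W(v) = U c.
Check: (v - proj_W(v)) · u_1 = 0  (should be 0).
Result: proj_W(v) = (27/13, 18/13, 0, 0).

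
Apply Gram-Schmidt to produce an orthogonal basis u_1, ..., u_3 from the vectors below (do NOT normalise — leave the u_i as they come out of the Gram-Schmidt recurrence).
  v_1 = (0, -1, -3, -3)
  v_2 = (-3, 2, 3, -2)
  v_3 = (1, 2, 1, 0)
Orthogonal basis:
  u_1 = (0, -1, -3, -3)
  u_2 = (-3, 33/19, 42/19, -53/19)
  u_3 = (622/469, 726/469, -2/67, -228/469)

Apply the Gram-Schmidt recurrence
  u_1 = v_1
  u_i = v_i − Σ_{j<i} ((v_i · u_j) / (u_j · u_j)) · u_j.

Step by step this gives:
  u_1 = (0, -1, -3, -3)
  u_2 = (-3, 33/19, 42/19, -53/19)
  u_3 = (622/469, 726/469, -2/67, -228/469)

Orthogonality check:
  u_2 · u_1 = 0 (should be 0)
  u_3 · u_1 = 0 (should be 0)
  u_3 · u_2 = 0 (should be 0)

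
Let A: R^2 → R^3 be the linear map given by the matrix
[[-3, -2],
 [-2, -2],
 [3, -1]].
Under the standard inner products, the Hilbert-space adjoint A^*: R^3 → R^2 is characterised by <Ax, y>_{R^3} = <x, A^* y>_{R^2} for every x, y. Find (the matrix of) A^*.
A^* = A^T =
[[-3, -2, 3],
 [-2, -2, -1]]

For real matrices with standard dot products, the defining identity <Ax, y> = <x, A^* y> gives (Ax)^T y = x^T (A^*) y, i.e. x^T A^T y = x^T (A^*) y. Since this holds for all x, y, we must have A^* = A^T. Therefore
A^* =
[[-3, -2, 3],
 [-2, -2, -1]].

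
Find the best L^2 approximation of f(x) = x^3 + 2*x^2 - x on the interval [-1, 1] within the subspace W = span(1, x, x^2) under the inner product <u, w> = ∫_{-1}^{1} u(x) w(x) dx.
g(x) = 2*x^2 - 2*x/5

The best approximation g ∈ W is the orthogonal projection of f onto W. Writing g = a_0 + a_1 x + a_2 x^2, the coefficients solve the normal equations G · a = b where
  G_{ij} = <φ_i, φ_j> and b_i = <f, φ_i>, with φ_0 = 1, φ_1 = x, φ_2 = x^2.
G =
  [2, 0, 2/3]
  [0, 2/3, 0]
  [2/3, 0, 2/5],
b = (4/3, -4/15, 4/5).
Solving gives a_0 = 0, a_1 = -2/5, a_2 = 2, so
  g(x) = 2*x^2 - 2*x/5.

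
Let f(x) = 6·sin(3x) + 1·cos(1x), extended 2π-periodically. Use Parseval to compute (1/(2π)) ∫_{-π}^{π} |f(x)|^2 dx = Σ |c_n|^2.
Σ |c_n|^2 = 37/2

Expand |f|^2 and use orthogonality of {sin(nx), cos(mx)} on [-π, π]:
  ∫_{-π}^{π} sin(nx)^2 dx = π, ∫ cos(mx)^2 dx = π, and cross terms integrate to 0.
So ∫_{-π}^{π} f(x)^2 dx = 6^2 · π + 1^2 · π = (36 + 1)π.
Divide by 2π: (36 + 1)/2 = 37/2.
By Parseval, this equals Σ |c_n|^2.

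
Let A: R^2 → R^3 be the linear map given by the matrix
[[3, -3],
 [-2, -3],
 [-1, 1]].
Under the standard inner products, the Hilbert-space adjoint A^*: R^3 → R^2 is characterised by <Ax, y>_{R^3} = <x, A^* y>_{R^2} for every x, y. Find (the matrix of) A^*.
A^* = A^T =
[[3, -2, -1],
 [-3, -3, 1]]

For real matrices with standard dot products, the defining identity <Ax, y> = <x, A^* y> gives (Ax)^T y = x^T (A^*) y, i.e. x^T A^T y = x^T (A^*) y. Since this holds for all x, y, we must have A^* = A^T. Therefore
A^* =
[[3, -2, -1],
 [-3, -3, 1]].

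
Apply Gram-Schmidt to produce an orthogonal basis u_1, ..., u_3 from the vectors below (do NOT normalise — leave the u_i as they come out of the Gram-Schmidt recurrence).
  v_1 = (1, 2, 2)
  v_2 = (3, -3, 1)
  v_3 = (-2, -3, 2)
Orthogonal basis:
  u_1 = (1, 2, 2)
  u_2 = (28/9, -25/9, 11/9)
  u_3 = (-196/85, -49/34, 441/170)

Apply the Gram-Schmidt recurrence
  u_1 = v_1
  u_i = v_i − Σ_{j<i} ((v_i · u_j) / (u_j · u_j)) · u_j.

Step by step this gives:
  u_1 = (1, 2, 2)
  u_2 = (28/9, -25/9, 11/9)
  u_3 = (-196/85, -49/34, 441/170)

Orthogonality check:
  u_2 · u_1 = 0 (should be 0)
  u_3 · u_1 = 0 (should be 0)
  u_3 · u_2 = 0 (should be 0)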